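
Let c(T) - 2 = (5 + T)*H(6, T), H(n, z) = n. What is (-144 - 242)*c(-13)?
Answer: 17756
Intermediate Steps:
c(T) = 32 + 6*T (c(T) = 2 + (5 + T)*6 = 2 + (30 + 6*T) = 32 + 6*T)
(-144 - 242)*c(-13) = (-144 - 242)*(32 + 6*(-13)) = -386*(32 - 78) = -386*(-46) = 17756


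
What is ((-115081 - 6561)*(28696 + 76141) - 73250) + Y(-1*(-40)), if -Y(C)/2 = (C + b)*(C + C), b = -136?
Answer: -12752640244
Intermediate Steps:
Y(C) = -4*C*(-136 + C) (Y(C) = -2*(C - 136)*(C + C) = -2*(-136 + C)*2*C = -4*C*(-136 + C))
((-115081 - 6561)*(28696 + 76141) - 73250) + Y(-1*(-40)) = ((-115081 - 6561)*(28696 + 76141) - 73250) + 4*(-1*(-40))*(136 - (-1)*(-40)) = (-121642*104837 - 73250) + 4*40*(136 - 1*40) = (-12752582354 - 73250) + 4*40*(136 - 40) = -12752655604 + 4*40*96 = -12752655604 + 15360 = -12752640244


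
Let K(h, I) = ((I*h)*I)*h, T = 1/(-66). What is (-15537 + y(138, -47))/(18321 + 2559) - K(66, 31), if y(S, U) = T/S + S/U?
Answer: -37416461206271843/8938226880 ≈ -4.1861e+6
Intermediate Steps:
T = -1/66 ≈ -0.015152
K(h, I) = I²*h² (K(h, I) = (h*I²)*h = I²*h²)
y(S, U) = -1/(66*S) + S/U
(-15537 + y(138, -47))/(18321 + 2559) - K(66, 31) = (-15537 + (-1/66/138 + 138/(-47)))/(18321 + 2559) - 31²*66² = (-15537 + (-1/66*1/138 + 138*(-1/47)))/20880 - 961*4356 = (-15537 + (-1/9108 - 138/47))*(1/20880) - 1*4186116 = (-15537 - 1256951/428076)*(1/20880) - 4186116 = -6652273763/428076*1/20880 - 4186116 = -6652273763/8938226880 - 4186116 = -37416461206271843/8938226880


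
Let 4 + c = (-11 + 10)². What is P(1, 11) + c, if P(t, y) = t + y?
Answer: 9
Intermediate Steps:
c = -3 (c = -4 + (-11 + 10)² = -4 + (-1)² = -4 + 1 = -3)
P(1, 11) + c = (1 + 11) - 3 = 12 - 3 = 9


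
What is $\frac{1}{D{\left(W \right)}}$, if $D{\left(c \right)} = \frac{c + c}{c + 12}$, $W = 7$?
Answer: $\frac{19}{14} \approx 1.3571$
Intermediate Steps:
$D{\left(c \right)} = \frac{2 c}{12 + c}$
$\frac{1}{D{\left(W \right)}} = \frac{1}{2 \cdot 7 \frac{1}{12 + 7}} = \frac{1}{2 \cdot 7 \cdot \frac{1}{19}} = \frac{1}{\frac{14}{19}} = \frac{19}{14}$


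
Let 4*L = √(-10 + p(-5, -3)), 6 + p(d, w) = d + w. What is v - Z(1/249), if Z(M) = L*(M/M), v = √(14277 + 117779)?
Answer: 2*√33014 - I*√6/2 ≈ 363.4 - 1.2247*I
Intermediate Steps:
p(d, w) = -6 + d + w (p(d, w) = -6 + (d + w) = -6 + d + w)
v = 2*√33014 (v = √132056 = 2*√33014 ≈ 363.40)
L = I*√6/2 (L = √(-10 + (-6 - 5 - 3))/4 = √(-10 - 14)/4 = √(-24)/4 = (2*I*√6)/4 = I*√6/2 ≈ 1.2247*I)
Z(M) = I*√6/2 (Z(M) = (I*√6/2)*(M/M) = (I*√6/2)*1 = I*√6/2)
v - Z(1/249) = 2*√33014 - I*√6/2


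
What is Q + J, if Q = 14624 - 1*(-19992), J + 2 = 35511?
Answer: 70125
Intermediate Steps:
J = 35509 (J = -2 + 35511 = 35509)
Q = 34616 (Q = 14624 + 19992 = 34616)
Q + J = 34616 + 35509 = 70125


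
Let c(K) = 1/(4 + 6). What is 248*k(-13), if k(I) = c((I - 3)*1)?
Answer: 124/5 ≈ 24.800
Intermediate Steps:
c(K) = 1/10
k(I) = 1/10
248*k(-13) = 248*(1/10) = 124/5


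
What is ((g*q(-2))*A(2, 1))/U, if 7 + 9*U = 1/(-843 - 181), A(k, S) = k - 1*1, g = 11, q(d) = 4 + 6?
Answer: -1013760/7169 ≈ -141.41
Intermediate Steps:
q(d) = 10
A(k, S) = -1 + k (A(k, S) = k - 1 = -1 + k)
U = -7169/9216 (U = -7/9 + 1/(9*(-843 - 181)) = -7/9 + (⅑)/(-1024) = -7/9 + (⅑)*(-1/1024) = -7/9 - 1/9216 = -7169/9216 ≈ -0.77789)
((g*q(-2))*A(2, 1))/U = ((11*10)*(-1 + 2))/(-7169/9216) = (110*1)*(-9216/7169) = 110*(-9216/7169) = -1013760/7169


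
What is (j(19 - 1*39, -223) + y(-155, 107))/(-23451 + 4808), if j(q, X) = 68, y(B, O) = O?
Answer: -175/18643 ≈ -0.0093869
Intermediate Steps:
(j(19 - 1*39, -223) + y(-155, 107))/(-23451 + 4808) = (68 + 107)/(-23451 + 4808) = 175/(-18643) = 175*(-1/18643) = -175/18643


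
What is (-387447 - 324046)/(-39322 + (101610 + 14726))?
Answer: -711493/77014 ≈ -9.2385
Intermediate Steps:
(-387447 - 324046)/(-39322 + (101610 + 14726)) = -711493/(-39322 + 116336) = -711493/77014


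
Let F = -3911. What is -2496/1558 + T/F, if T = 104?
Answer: -4961944/3046669 ≈ -1.6286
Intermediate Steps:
-2496/1558 + T/F = -2496/1558 + 104/(-3911) = -2496*1/1558 + 104*(-1/3911) = -1248/779 - 104/3911 = -4961944/3046669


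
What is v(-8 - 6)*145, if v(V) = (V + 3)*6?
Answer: -9570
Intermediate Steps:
v(V) = 18 + 6*V (v(V) = (3 + V)*6 = 18 + 6*V)
v(-8 - 6)*145 = (18 + 6*(-8 - 6))*145 = (18 + 6*(-14))*145 = (18 - 84)*145 = -66*145 = -9570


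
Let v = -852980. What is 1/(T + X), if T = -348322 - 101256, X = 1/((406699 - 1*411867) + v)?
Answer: -858148/385804461545 ≈ -2.2243e-6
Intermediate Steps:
X = -1/858148 (X = 1/((406699 - 1*411867) - 852980) = 1/((406699 - 411867) - 852980) = 1/(-5168 - 852980) = 1/(-858148) = -1/858148 ≈ -1.1653e-6)
T = -449578
1/(T + X) = 1/(-449578 - 1/858148) = 1/(-385804461545/858148) = -858148/385804461545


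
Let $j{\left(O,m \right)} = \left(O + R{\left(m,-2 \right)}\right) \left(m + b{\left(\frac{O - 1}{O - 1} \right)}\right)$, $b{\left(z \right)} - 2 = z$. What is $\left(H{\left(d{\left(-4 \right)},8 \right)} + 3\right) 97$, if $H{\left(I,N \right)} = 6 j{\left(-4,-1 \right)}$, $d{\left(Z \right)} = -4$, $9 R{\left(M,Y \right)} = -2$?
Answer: $- \frac{13871}{3} \approx -4623.7$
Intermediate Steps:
$R{\left(M,Y \right)} = - \frac{2}{9}$ ($R{\left(M,Y \right)} = \frac{1}{9} \left(-2\right) = - \frac{2}{9}$)
$b{\left(z \right)} = 2 + z$
$j{\left(O,m \right)} = \left(3 + m\right) \left(- \frac{2}{9} + O\right)$ ($j{\left(O,m \right)} = \left(O - \frac{2}{9}\right) \left(m + \left(2 + \frac{O - 1}{O - 1}\right)\right) = \left(- \frac{2}{9} + O\right) \left(m + \left(2 + \frac{-1 + O}{-1 + O}\right)\right) = \left(- \frac{2}{9} + O\right) \left(m + \left(2 + 1\right)\right) = \left(- \frac{2}{9} + O\right) \left(m + 3\right) = \left(- \frac{2}{9} + O\right) \left(3 + m\right) = \left(3 + m\right) \left(- \frac{2}{9} + O\right)$)
$H{\left(I,N \right)} = - \frac{152}{3}$ ($H{\left(I,N \right)} = 6 \left(- \frac{2}{3} + 3 \left(-4\right) - - \frac{2}{9} - -4\right) = 6 \left(- \frac{2}{3} - 12 + \frac{2}{9} + 4\right) = 6 \left(- \frac{76}{9}\right) = - \frac{152}{3}$)
$\left(H{\left(d{\left(-4 \right)},8 \right)} + 3\right) 97 = \left(- \frac{152}{3} + 3\right) 97 = \left(- \frac{143}{3}\right) 97 = - \frac{13871}{3}$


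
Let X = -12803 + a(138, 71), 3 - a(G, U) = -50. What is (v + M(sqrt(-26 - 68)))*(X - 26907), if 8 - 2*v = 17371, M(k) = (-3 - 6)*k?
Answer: 688564491/2 + 356913*I*sqrt(94) ≈ 3.4428e+8 + 3.4604e+6*I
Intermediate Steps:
M(k) = -9*k
a(G, U) = 53 (a(G, U) = 3 - 1*(-50) = 3 + 50 = 53)
X = -12750 (X = -12803 + 53 = -12750)
v = -17363/2 (v = 4 - 1/2*17371 = 4 - 17371/2 = -17363/2 ≈ -8681.5)
(v + M(sqrt(-26 - 68)))*(X - 26907) = (-17363/2 - 9*sqrt(-26 - 68))*(-12750 - 26907) = (-17363/2 - 9*I*sqrt(94))*(-39657) = 688564491/2 + 356913*I*sqrt(94)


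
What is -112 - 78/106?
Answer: -5975/53 ≈ -112.74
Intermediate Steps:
-112 - 78/106 = -112 - 78*1/106 = -112 - 39/53 = -5975/53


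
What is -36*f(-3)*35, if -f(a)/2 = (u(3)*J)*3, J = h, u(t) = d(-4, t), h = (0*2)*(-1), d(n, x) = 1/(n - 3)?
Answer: 0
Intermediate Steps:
d(n, x) = 1/(-3 + n)
h = 0 (h = 0*(-1) = 0)
u(t) = -⅐ (u(t) = 1/(-3 - 4) = 1/(-7) = -⅐)
J = 0
f(a) = 0 (f(a) = -2*(-⅐*0)*3 = -0*3 = -2*0 = 0)
-36*f(-3)*35 = -36*0*35 = 0*35 = 0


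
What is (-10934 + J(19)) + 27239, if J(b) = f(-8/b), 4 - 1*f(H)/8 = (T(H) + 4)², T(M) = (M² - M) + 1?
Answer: 2096378649/130321 ≈ 16086.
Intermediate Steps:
T(M) = 1 + M² - M
f(H) = 32 - 8*(5 + H² - H)² (f(H) = 32 - 8*((1 + H² - H) + 4)² = 32 - 8*(5 + H² - H)²)
J(b) = 32 - 8*(5 + 8/b + 64/b²)² (J(b) = 32 - 8*(5 + (-8/b)² - (-8)/b)² = 32 - 8*(5 + 64/b² + 8/b)² = 32 - 8*(5 + 8/b + 64/b²)²)
(-10934 + J(19)) + 27239 = (-10934 + (32 - 8*(64 + 5*19² + 8*19)²/19⁴)) + 27239 = (-10934 + (32 - 8*1/130321*(64 + 5*361 + 152)²)) + 27239 = (-10934 + (32 - 8*1/130321*(64 + 1805 + 152)²)) + 27239 = (-10934 + (32 - 8*1/130321*2021²)) + 27239 = (-10934 + (32 - 8*1/130321*4084441)) + 27239 = (-10934 + (32 - 32675528/130321)) + 27239 = (-10934 - 28505256/130321) + 27239 = -1453435070/130321 + 27239 = 2096378649/130321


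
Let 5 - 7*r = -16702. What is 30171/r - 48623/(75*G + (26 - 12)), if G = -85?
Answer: 718589526/35424409 ≈ 20.285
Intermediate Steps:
r = 16707/7 (r = 5/7 - ⅐*(-16702) = 5/7 + 2386 = 16707/7 ≈ 2386.7)
30171/r - 48623/(75*G + (26 - 12)) = 30171/(16707/7) - 48623/(75*(-85) + (26 - 12)) = 30171*(7/16707) - 48623/(-6375 + 14) = 70399/5569 - 48623/(-6361) = 70399/5569 - 48623*(-1/6361) = 70399/5569 + 48623/6361 = 718589526/35424409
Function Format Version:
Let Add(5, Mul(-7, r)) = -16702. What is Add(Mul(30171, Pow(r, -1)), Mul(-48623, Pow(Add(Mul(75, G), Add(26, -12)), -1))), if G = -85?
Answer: Rational(718589526, 35424409) ≈ 20.285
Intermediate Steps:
r = Rational(16707, 7) (r = Add(Rational(5, 7), Mul(Rational(-1, 7), -16702)) = Add(Rational(5, 7), 2386) = Rational(16707, 7) ≈ 2386.7)
Add(Mul(30171, Pow(r, -1)), Mul(-48623, Pow(Add(Mul(75, G), Add(26, -12)), -1))) = Add(Mul(30171, Pow(Rational(16707, 7), -1)), Mul(-48623, Pow(Add(Mul(75, -85), Add(26, -12)), -1))) = Add(Mul(30171, Rational(7, 16707)), Mul(-48623, Pow(Add(-6375, 14), -1))) = Add(Rational(70399, 5569), Mul(-48623, Pow(-6361, -1))) = Add(Rational(70399, 5569), Mul(-48623, Rational(-1, 6361))) = Add(Rational(70399, 5569), Rational(48623, 6361)) = Rational(718589526, 35424409)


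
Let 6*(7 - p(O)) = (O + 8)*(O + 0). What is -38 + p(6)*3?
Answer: -59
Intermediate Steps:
p(O) = 7 - O*(8 + O)/6 (p(O) = 7 - (O + 8)*(O + 0)/6 = 7 - (8 + O)*O/6 = 7 - O*(8 + O)/6)
-38 + p(6)*3 = -38 + (7 - 4/3*6 - ⅙*6²)*3 = -38 + (7 - 8 - ⅙*36)*3 = -38 + (7 - 8 - 6)*3 = -38 - 7*3 = -38 - 21 = -59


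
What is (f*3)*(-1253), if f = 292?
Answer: -1097628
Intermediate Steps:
(f*3)*(-1253) = (292*3)*(-1253) = 876*(-1253) = -1097628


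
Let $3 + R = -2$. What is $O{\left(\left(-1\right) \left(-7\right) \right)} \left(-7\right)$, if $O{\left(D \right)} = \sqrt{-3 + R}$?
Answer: $- 14 i \sqrt{2} \approx - 19.799 i$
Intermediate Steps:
$R = -5$ ($R = -3 - 2 = -5$)
$O{\left(D \right)} = 2 i \sqrt{2}$ ($O{\left(D \right)} = \sqrt{-3 - 5} = \sqrt{-8} = 2 i \sqrt{2}$)
$O{\left(\left(-1\right) \left(-7\right) \right)} \left(-7\right) = 2 i \sqrt{2} \left(-7\right) = - 14 i \sqrt{2}$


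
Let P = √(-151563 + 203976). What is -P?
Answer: -√52413 ≈ -228.94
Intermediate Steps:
P = √52413 ≈ 228.94
-P = -√52413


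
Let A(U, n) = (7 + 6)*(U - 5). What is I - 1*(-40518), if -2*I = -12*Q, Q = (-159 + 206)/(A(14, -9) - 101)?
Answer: 324285/8 ≈ 40536.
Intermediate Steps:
A(U, n) = -65 + 13*U (A(U, n) = 13*(-5 + U) = -65 + 13*U)
Q = 47/16 (Q = (-159 + 206)/((-65 + 13*14) - 101) = 47/((-65 + 182) - 101) = 47/(117 - 101) = 47/16 ≈ 2.9375)
I = 141/8 (I = -(-6)*47/16 = -½*(-141/4) = 141/8 ≈ 17.625)
I - 1*(-40518) = 141/8 - 1*(-40518) = 141/8 + 40518 = 324285/8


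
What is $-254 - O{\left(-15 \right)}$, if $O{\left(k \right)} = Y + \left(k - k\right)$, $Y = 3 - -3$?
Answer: $-260$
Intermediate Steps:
$Y = 6$ ($Y = 3 + 3 = 6$)
$O{\left(k \right)} = 6$ ($O{\left(k \right)} = 6 + \left(k - k\right) = 6 + 0 = 6$)
$-254 - O{\left(-15 \right)} = -254 - 6 = -260$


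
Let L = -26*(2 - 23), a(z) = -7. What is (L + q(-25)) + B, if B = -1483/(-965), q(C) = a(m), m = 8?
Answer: 521618/965 ≈ 540.54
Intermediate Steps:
q(C) = -7
B = 1483/965 (B = -1483*(-1/965) = 1483/965 ≈ 1.5368)
L = 546 (L = -26*(-21) = 546)
(L + q(-25)) + B = (546 - 7) + 1483/965 = 539 + 1483/965 = 521618/965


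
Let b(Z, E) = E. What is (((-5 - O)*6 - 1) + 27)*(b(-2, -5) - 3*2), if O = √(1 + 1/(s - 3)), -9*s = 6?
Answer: 44 + 12*√22 ≈ 100.29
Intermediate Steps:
s = -⅔ (s = -⅑*6 = -⅔ ≈ -0.66667)
O = 2*√22/11 (O = √(1 + 1/(-⅔ - 3)) = √(1 + 1/(-11/3)) = √(1 - 3/11) = √(8/11) = 2*√22/11 ≈ 0.85280)
(((-5 - O)*6 - 1) + 27)*(b(-2, -5) - 3*2) = (((-5 - 2*√22/11)*6 - 1) + 27)*(-5 - 3*2) = (((-5 - 2*√22/11)*6 - 1) + 27)*(-5 - 6) = (((-30 - 12*√22/11) - 1) + 27)*(-11) = ((-31 - 12*√22/11) + 27)*(-11) = (-4 - 12*√22/11)*(-11) = 44 + 12*√22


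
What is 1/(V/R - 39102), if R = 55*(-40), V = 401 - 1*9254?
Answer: -2200/86015547 ≈ -2.5577e-5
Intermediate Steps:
V = -8853 (V = 401 - 9254 = -8853)
R = -2200
1/(V/R - 39102) = 1/(-8853/(-2200) - 39102) = 1/(-8853*(-1/2200) - 39102) = 1/(8853/2200 - 39102) = 1/(-86015547/2200) = -2200/86015547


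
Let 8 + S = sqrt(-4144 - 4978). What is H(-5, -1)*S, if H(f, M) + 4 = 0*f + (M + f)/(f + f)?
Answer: 136/5 - 17*I*sqrt(9122)/5 ≈ 27.2 - 324.73*I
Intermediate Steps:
H(f, M) = -4 + (M + f)/(2*f) (H(f, M) = -4 + (0*f + (M + f)/(f + f)) = -4 + (0 + (M + f)/((2*f))) = -4 + (0 + (M + f)*(1/(2*f))) = -4 + (0 + (M + f)/(2*f)) = -4 + (M + f)/(2*f))
S = -8 + I*sqrt(9122) (S = -8 + sqrt(-4144 - 4978) = -8 + sqrt(-9122) = -8 + I*sqrt(9122) ≈ -8.0 + 95.509*I)
H(-5, -1)*S = ((1/2)*(-1 - 7*(-5))/(-5))*(-8 + I*sqrt(9122)) = ((1/2)*(-1/5)*(-1 + 35))*(-8 + I*sqrt(9122)) = ((1/2)*(-1/5)*34)*(-8 + I*sqrt(9122)) = -17*(-8 + I*sqrt(9122))/5 = 136/5 - 17*I*sqrt(9122)/5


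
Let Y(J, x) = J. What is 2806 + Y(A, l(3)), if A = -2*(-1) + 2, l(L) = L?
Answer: 2810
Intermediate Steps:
A = 4 (A = 2 + 2 = 4)
2806 + Y(A, l(3)) = 2806 + 4 = 2810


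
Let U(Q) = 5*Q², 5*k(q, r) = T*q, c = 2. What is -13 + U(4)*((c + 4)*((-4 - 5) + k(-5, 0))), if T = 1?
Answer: -4813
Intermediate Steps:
k(q, r) = q/5 (k(q, r) = (1*q)/5 = q/5)
-13 + U(4)*((c + 4)*((-4 - 5) + k(-5, 0))) = -13 + (5*4²)*((2 + 4)*((-4 - 5) + (⅕)*(-5))) = -13 + (5*16)*(6*(-9 - 1)) = -13 + 80*(6*(-10)) = -13 + 80*(-60) = -13 - 4800 = -4813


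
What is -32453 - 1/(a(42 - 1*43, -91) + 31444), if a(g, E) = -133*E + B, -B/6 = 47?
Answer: -1404079046/43265 ≈ -32453.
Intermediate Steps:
B = -282 (B = -6*47 = -282)
a(g, E) = -282 - 133*E (a(g, E) = -133*E - 282 = -282 - 133*E)
-32453 - 1/(a(42 - 1*43, -91) + 31444) = -32453 - 1/((-282 - 133*(-91)) + 31444) = -32453 - 1/((-282 + 12103) + 31444) = -32453 - 1/(11821 + 31444) = -32453 - 1/43265 = -1404079046/43265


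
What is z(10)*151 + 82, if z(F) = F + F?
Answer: 3102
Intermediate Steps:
z(F) = 2*F
z(10)*151 + 82 = (2*10)*151 + 82 = 20*151 + 82 = 3020 + 82 = 3102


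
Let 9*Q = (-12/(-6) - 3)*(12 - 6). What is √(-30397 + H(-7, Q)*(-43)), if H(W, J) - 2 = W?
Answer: I*√30182 ≈ 173.73*I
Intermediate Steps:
Q = -⅔ (Q = ((-12/(-6) - 3)*(12 - 6))/9 = ((-12*(-⅙) - 3)*6)/9 = ((2 - 3)*6)/9 = (-1*6)/9 = (⅑)*(-6) = -⅔ ≈ -0.66667)
H(W, J) = 2 + W
√(-30397 + H(-7, Q)*(-43)) = √(-30397 + (2 - 7)*(-43)) = √(-30397 - 5*(-43)) = √(-30397 + 215) = √(-30182) = I*√30182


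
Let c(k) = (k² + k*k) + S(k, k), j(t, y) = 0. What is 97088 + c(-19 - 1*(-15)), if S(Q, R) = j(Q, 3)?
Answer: 97120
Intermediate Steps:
S(Q, R) = 0
c(k) = 2*k² (c(k) = (k² + k*k) + 0 = (k² + k²) + 0 = 2*k² + 0 = 2*k²)
97088 + c(-19 - 1*(-15)) = 97088 + 2*(-19 - 1*(-15))² = 97088 + 2*(-19 + 15)² = 97088 + 2*(-4)² = 97088 + 2*16 = 97088 + 32 = 97120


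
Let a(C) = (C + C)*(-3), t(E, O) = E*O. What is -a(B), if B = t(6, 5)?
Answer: 180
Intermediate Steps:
B = 30 (B = 6*5 = 30)
a(C) = -6*C (a(C) = (2*C)*(-3) = -6*C)
-a(B) = -(-6)*30 = -1*(-180) = 180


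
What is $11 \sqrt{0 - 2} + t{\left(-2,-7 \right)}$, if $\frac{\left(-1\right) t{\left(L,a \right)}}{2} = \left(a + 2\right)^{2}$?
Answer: $-50 + 11 i \sqrt{2} \approx -50.0 + 15.556 i$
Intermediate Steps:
$t{\left(L,a \right)} = - 2 \left(2 + a\right)^{2}$ ($t{\left(L,a \right)} = - 2 \left(a + 2\right)^{2} = - 2 \left(2 + a\right)^{2}$)
$11 \sqrt{0 - 2} + t{\left(-2,-7 \right)} = 11 \sqrt{0 - 2} - 2 \left(2 - 7\right)^{2} = 11 \sqrt{-2} - 2 \left(-5\right)^{2} = 11 i \sqrt{2} - 50 = -50 + 11 i \sqrt{2}$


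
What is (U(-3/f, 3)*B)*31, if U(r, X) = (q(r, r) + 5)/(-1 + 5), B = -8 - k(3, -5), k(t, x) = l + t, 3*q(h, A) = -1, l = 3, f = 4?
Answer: -1519/3 ≈ -506.33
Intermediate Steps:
q(h, A) = -1/3 (q(h, A) = (1/3)*(-1) = -1/3)
k(t, x) = 3 + t
B = -14 (B = -8 - (3 + 3) = -8 - 1*6 = -8 - 6 = -14)
U(r, X) = 7/6 (U(r, X) = (-1/3 + 5)/(-1 + 5) = (14/3)/4 = (14/3)*(1/4) = 7/6)
(U(-3/f, 3)*B)*31 = ((7/6)*(-14))*31 = -49/3*31 = -1519/3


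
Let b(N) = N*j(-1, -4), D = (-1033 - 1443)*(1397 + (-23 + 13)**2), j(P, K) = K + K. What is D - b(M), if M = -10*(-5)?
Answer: -3706172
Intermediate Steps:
j(P, K) = 2*K
D = -3706572 (D = -2476*(1397 + (-10)**2) = -2476*(1397 + 100) = -2476*1497 = -3706572)
M = 50
b(N) = -8*N (b(N) = N*(2*(-4)) = N*(-8) = -8*N)
D - b(M) = -3706572 - (-8)*50 = -3706572 - 1*(-400) = -3706572 + 400 = -3706172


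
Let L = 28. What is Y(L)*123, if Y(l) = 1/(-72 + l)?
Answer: -123/44 ≈ -2.7955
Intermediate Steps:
Y(L)*123 = 123/(-72 + 28) = 123/(-44) = -1/44*123 = -123/44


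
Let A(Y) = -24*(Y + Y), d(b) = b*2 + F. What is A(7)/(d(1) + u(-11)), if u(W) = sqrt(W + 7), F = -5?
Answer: 1008/13 + 672*I/13 ≈ 77.538 + 51.692*I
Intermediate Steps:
d(b) = -5 + 2*b (d(b) = b*2 - 5 = 2*b - 5 = -5 + 2*b)
u(W) = sqrt(7 + W)
A(Y) = -48*Y
A(7)/(d(1) + u(-11)) = (-48*7)/((-5 + 2*1) + sqrt(7 - 11)) = -336/((-5 + 2) + sqrt(-4)) = -336*(-3 - 2*I)/13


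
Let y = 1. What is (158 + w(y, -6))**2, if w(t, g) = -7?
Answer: 22801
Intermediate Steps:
(158 + w(y, -6))**2 = (158 - 7)**2 = 151**2 = 22801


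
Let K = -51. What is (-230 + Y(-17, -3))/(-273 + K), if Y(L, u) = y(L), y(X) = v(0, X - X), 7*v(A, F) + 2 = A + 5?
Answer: 1607/2268 ≈ 0.70855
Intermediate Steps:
v(A, F) = 3/7 + A/7 (v(A, F) = -2/7 + (A + 5)/7 = -2/7 + (5 + A)/7 = -2/7 + (5/7 + A/7) = 3/7 + A/7)
y(X) = 3/7 (y(X) = 3/7 + (1/7)*0 = 3/7 + 0 = 3/7)
Y(L, u) = 3/7
(-230 + Y(-17, -3))/(-273 + K) = (-230 + 3/7)/(-273 - 51) = -1607/7/(-324) = -1607/7*(-1/324) = 1607/2268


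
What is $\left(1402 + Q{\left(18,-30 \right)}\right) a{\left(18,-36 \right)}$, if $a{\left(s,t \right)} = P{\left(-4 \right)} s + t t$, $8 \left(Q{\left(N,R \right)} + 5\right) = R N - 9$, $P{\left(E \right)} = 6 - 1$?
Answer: $\frac{7364511}{4} \approx 1.8411 \cdot 10^{6}$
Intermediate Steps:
$P{\left(E \right)} = 5$ ($P{\left(E \right)} = 6 - 1 = 5$)
$Q{\left(N,R \right)} = - \frac{49}{8} + \frac{N R}{8}$ ($Q{\left(N,R \right)} = -5 + \frac{R N - 9}{8} = -5 + \frac{N R - 9}{8} = -5 + \frac{-9 + N R}{8} = -5 + \left(- \frac{9}{8} + \frac{N R}{8}\right) = - \frac{49}{8} + \frac{N R}{8}$)
$a{\left(s,t \right)} = t^{2} + 5 s$ ($a{\left(s,t \right)} = 5 s + t t = 5 s + t^{2} = t^{2} + 5 s$)
$\left(1402 + Q{\left(18,-30 \right)}\right) a{\left(18,-36 \right)} = \left(1402 + \left(- \frac{49}{8} + \frac{1}{8} \cdot 18 \left(-30\right)\right)\right) \left(\left(-36\right)^{2} + 5 \cdot 18\right) = \left(1402 - \frac{589}{8}\right) \left(1296 + 90\right) = \left(1402 - \frac{589}{8}\right) 1386 = \frac{10627}{8} \cdot 1386 = \frac{7364511}{4}$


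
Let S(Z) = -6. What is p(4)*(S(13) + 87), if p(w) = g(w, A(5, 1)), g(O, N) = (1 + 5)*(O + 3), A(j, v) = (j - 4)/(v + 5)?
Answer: 3402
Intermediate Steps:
A(j, v) = (-4 + j)/(5 + v)
g(O, N) = 18 + 6*O (g(O, N) = 6*(3 + O) = 18 + 6*O)
p(w) = 18 + 6*w
p(4)*(S(13) + 87) = (18 + 6*4)*(-6 + 87) = (18 + 24)*81 = 42*81 = 3402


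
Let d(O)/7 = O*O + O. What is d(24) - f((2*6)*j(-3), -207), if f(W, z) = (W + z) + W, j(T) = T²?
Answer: 4191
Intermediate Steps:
d(O) = 7*O + 7*O² (d(O) = 7*(O*O + O) = 7*(O² + O) = 7*(O + O²) = 7*O + 7*O²)
f(W, z) = z + 2*W
d(24) - f((2*6)*j(-3), -207) = 7*24*(1 + 24) - (-207 + 2*((2*6)*(-3)²)) = 7*24*25 - (-207 + 2*(12*9)) = 4200 - (-207 + 2*108) = 4200 - (-207 + 216) = 4200 - 1*9 = 4200 - 9 = 4191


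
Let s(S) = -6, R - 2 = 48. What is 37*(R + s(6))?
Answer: 1628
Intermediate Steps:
R = 50 (R = 2 + 48 = 50)
37*(R + s(6)) = 37*(50 - 6) = 37*44 = 1628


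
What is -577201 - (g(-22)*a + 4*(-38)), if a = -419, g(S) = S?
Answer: -586267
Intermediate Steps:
-577201 - (g(-22)*a + 4*(-38)) = -577201 - (-22*(-419) + 4*(-38)) = -577201 - (9218 - 152) = -577201 - 1*9066 = -577201 - 9066 = -586267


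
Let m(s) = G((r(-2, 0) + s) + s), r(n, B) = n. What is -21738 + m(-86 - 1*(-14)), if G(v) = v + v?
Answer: -22030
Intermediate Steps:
G(v) = 2*v
m(s) = -4 + 4*s (m(s) = 2*((-2 + s) + s) = 2*(-2 + 2*s) = -4 + 4*s)
-21738 + m(-86 - 1*(-14)) = -21738 + (-4 + 4*(-86 - 1*(-14))) = -21738 + (-4 + 4*(-86 + 14)) = -21738 + (-4 + 4*(-72)) = -21738 + (-4 - 288) = -21738 - 292 = -22030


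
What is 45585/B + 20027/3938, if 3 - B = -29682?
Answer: 51601015/7793302 ≈ 6.6212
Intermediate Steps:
B = 29685 (B = 3 - 1*(-29682) = 3 + 29682 = 29685)
45585/B + 20027/3938 = 45585/29685 + 20027/3938 = 45585*(1/29685) + 20027*(1/3938) = 3039/1979 + 20027/3938 = 51601015/7793302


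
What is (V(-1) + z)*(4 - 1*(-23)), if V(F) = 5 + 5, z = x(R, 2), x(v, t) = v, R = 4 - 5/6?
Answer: 711/2 ≈ 355.50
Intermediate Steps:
R = 19/6 (R = 4 - 5/6 = 19/6 ≈ 3.1667)
z = 19/6 ≈ 3.1667
V(F) = 10
(V(-1) + z)*(4 - 1*(-23)) = (10 + 19/6)*(4 - 1*(-23)) = 79*(4 + 23)/6 = (79/6)*27 = 711/2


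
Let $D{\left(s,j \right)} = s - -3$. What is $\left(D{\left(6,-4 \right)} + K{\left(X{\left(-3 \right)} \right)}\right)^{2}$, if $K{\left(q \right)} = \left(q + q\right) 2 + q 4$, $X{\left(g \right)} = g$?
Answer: $225$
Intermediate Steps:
$D{\left(s,j \right)} = 3 + s$ ($D{\left(s,j \right)} = s + 3 = 3 + s$)
$K{\left(q \right)} = 8 q$ ($K{\left(q \right)} = 2 q 2 + 4 q = 4 q + 4 q = 8 q$)
$\left(D{\left(6,-4 \right)} + K{\left(X{\left(-3 \right)} \right)}\right)^{2} = \left(\left(3 + 6\right) + 8 \left(-3\right)\right)^{2} = \left(9 - 24\right)^{2} = \left(-15\right)^{2} = 225$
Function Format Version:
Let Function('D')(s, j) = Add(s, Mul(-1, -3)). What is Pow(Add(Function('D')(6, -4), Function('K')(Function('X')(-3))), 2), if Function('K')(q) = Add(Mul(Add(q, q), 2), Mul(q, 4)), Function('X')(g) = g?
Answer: 225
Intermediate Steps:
Function('D')(s, j) = Add(3, s) (Function('D')(s, j) = Add(s, 3) = Add(3, s))
Function('K')(q) = Mul(8, q) (Function('K')(q) = Add(Mul(Mul(2, q), 2), Mul(4, q)) = Add(Mul(4, q), Mul(4, q)) = Mul(8, q))
Pow(Add(Function('D')(6, -4), Function('K')(Function('X')(-3))), 2) = Pow(Add(Add(3, 6), Mul(8, -3)), 2) = Pow(Add(9, -24), 2) = Pow(-15, 2) = 225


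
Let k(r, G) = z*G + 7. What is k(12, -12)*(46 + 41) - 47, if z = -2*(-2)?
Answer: -3614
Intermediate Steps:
z = 4
k(r, G) = 7 + 4*G (k(r, G) = 4*G + 7 = 7 + 4*G)
k(12, -12)*(46 + 41) - 47 = (7 + 4*(-12))*(46 + 41) - 47 = (7 - 48)*87 - 47 = -41*87 - 47 = -3567 - 47 = -3614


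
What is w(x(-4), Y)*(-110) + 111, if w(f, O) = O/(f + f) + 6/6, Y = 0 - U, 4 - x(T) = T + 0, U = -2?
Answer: -51/4 ≈ -12.750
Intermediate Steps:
x(T) = 4 - T (x(T) = 4 - (T + 0) = 4 - T)
Y = 2 (Y = 0 - 1*(-2) = 0 + 2 = 2)
w(f, O) = 1 + O/(2*f) (w(f, O) = O/((2*f)) + 6*(⅙) = O*(1/(2*f)) + 1 = O/(2*f) + 1 = 1 + O/(2*f))
w(x(-4), Y)*(-110) + 111 = (((4 - 1*(-4)) + (½)*2)/(4 - 1*(-4)))*(-110) + 111 = (((4 + 4) + 1)/(4 + 4))*(-110) + 111 = ((8 + 1)/8)*(-110) + 111 = ((⅛)*9)*(-110) + 111 = (9/8)*(-110) + 111 = -495/4 + 111 = -51/4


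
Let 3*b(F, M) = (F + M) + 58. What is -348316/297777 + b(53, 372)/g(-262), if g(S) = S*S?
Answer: -23861861407/20440604388 ≈ -1.1674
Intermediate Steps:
b(F, M) = 58/3 + F/3 + M/3 (b(F, M) = ((F + M) + 58)/3 = (58 + F + M)/3 = 58/3 + F/3 + M/3)
g(S) = S²
-348316/297777 + b(53, 372)/g(-262) = -348316/297777 + (58/3 + (⅓)*53 + (⅓)*372)/((-262)²) = -348316*1/297777 + (58/3 + 53/3 + 124)/68644 = -348316/297777 + 161*(1/68644) = -348316/297777 + 161/68644 = -23861861407/20440604388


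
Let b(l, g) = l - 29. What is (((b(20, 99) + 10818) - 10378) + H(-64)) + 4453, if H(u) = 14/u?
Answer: 156281/32 ≈ 4883.8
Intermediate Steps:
b(l, g) = -29 + l
(((b(20, 99) + 10818) - 10378) + H(-64)) + 4453 = ((((-29 + 20) + 10818) - 10378) + 14/(-64)) + 4453 = (((-9 + 10818) - 10378) + 14*(-1/64)) + 4453 = ((10809 - 10378) - 7/32) + 4453 = (431 - 7/32) + 4453 = 13785/32 + 4453 = 156281/32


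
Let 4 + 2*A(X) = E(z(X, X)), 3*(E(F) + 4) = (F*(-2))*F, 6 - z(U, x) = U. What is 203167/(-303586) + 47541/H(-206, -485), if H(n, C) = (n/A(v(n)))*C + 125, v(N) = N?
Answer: 19051745501449/47500226330 ≈ 401.09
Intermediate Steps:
z(U, x) = 6 - U
E(F) = -4 - 2*F**2/3 (E(F) = -4 + ((F*(-2))*F)/3 = -4 + ((-2*F)*F)/3 = -4 + (-2*F**2)/3 = -4 - 2*F**2/3)
A(X) = -4 - (6 - X)**2/3 (A(X) = -2 + (-4 - 2*(6 - X)**2/3)/2 = -2 + (-2 - (6 - X)**2/3) = -4 - (6 - X)**2/3)
H(n, C) = 125 + C*n/(-4 - (-6 + n)**2/3) (H(n, C) = (n/(-4 - (-6 + n)**2/3))*C + 125 = C*n/(-4 - (-6 + n)**2/3) + 125 = 125 + C*n/(-4 - (-6 + n)**2/3))
203167/(-303586) + 47541/H(-206, -485) = 203167/(-303586) + 47541/(((1500 + 125*(-6 - 206)**2 - 3*(-485)*(-206))/(12 + (-6 - 206)**2))) = 203167*(-1/303586) + 47541/(((1500 + 125*(-212)**2 - 299730)/(12 + (-212)**2))) = -11951/17858 + 47541/(((1500 + 125*44944 - 299730)/(12 + 44944))) = -11951/17858 + 47541/(((1500 + 5618000 - 299730)/44956)) = -11951/17858 + 47541/(((1/44956)*5319770)) = -11951/17858 + 47541/(2659885/22478) = -11951/17858 + 47541*(22478/2659885) = -11951/17858 + 1068626598/2659885 = 19051745501449/47500226330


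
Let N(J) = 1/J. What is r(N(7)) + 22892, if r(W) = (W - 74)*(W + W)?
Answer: 1120674/49 ≈ 22871.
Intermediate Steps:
r(W) = 2*W*(-74 + W) (r(W) = (-74 + W)*(2*W) = 2*W*(-74 + W))
r(N(7)) + 22892 = 2*(-74 + 1/7)/7 + 22892 = 2*(⅐)*(-74 + ⅐) + 22892 = 2*(⅐)*(-517/7) + 22892 = -1034/49 + 22892 = 1120674/49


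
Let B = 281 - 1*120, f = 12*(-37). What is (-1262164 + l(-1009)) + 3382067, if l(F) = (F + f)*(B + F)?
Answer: 3352047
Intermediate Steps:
f = -444
B = 161 (B = 281 - 120 = 161)
l(F) = (-444 + F)*(161 + F) (l(F) = (F - 444)*(161 + F) = (-444 + F)*(161 + F))
(-1262164 + l(-1009)) + 3382067 = (-1262164 + (-71484 + (-1009)² - 283*(-1009))) + 3382067 = (-1262164 + (-71484 + 1018081 + 285547)) + 3382067 = (-1262164 + 1232144) + 3382067 = -30020 + 3382067 = 3352047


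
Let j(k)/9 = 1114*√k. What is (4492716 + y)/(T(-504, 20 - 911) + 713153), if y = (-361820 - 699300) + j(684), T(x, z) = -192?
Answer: 3431596/712961 + 60156*√19/712961 ≈ 5.1809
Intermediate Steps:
j(k) = 10026*√k (j(k) = 9*(1114*√k) = 10026*√k)
y = -1061120 + 60156*√19 (y = (-361820 - 699300) + 10026*√684 = -1061120 + 10026*(6*√19) = -1061120 + 60156*√19 ≈ -7.9891e+5)
(4492716 + y)/(T(-504, 20 - 911) + 713153) = (4492716 + (-1061120 + 60156*√19))/(-192 + 713153) = (3431596 + 60156*√19)/712961 = (3431596 + 60156*√19)*(1/712961) = 3431596/712961 + 60156*√19/712961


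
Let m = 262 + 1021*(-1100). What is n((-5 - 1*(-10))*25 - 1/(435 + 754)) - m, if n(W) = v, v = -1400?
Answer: 1121438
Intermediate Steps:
m = -1122838 (m = 262 - 1123100 = -1122838)
n(W) = -1400
n((-5 - 1*(-10))*25 - 1/(435 + 754)) - m = -1400 - 1*(-1122838) = -1400 + 1122838 = 1121438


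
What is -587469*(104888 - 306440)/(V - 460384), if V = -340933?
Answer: -118405551888/801317 ≈ -1.4776e+5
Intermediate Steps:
-587469*(104888 - 306440)/(V - 460384) = -587469*(104888 - 306440)/(-340933 - 460384) = -587469/((-801317/(-201552))) = -587469/((-801317*(-1/201552))) = -587469/801317/201552 = -587469*201552/801317 = -118405551888/801317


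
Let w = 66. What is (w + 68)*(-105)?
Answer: -14070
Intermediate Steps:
(w + 68)*(-105) = (66 + 68)*(-105) = 134*(-105) = -14070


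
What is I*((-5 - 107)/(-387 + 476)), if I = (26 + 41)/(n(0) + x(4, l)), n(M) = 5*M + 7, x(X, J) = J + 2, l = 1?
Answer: -3752/445 ≈ -8.4315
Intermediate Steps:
x(X, J) = 2 + J
n(M) = 7 + 5*M
I = 67/10 (I = (26 + 41)/((7 + 5*0) + (2 + 1)) = 67/((7 + 0) + 3) = 67/(7 + 3) = 67/10 ≈ 6.7000)
I*((-5 - 107)/(-387 + 476)) = 67*((-5 - 107)/(-387 + 476))/10 = 67*(-112/89)/10 = 67*(-112*1/89)/10 = (67/10)*(-112/89) = -3752/445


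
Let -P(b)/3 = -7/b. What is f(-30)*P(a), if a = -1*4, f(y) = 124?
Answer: -651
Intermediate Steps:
a = -4
P(b) = 21/b (P(b) = -(-21)/b = 21/b)
f(-30)*P(a) = 124*(21/(-4)) = 124*(21*(-¼)) = 124*(-21/4) = -651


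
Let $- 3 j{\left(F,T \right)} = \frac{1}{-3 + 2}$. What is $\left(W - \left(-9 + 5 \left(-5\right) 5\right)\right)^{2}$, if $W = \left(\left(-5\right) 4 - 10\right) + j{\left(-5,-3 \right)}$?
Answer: $\frac{97969}{9} \approx 10885.0$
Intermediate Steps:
$j{\left(F,T \right)} = \frac{1}{3}$ ($j{\left(F,T \right)} = - \frac{1}{3 \left(-3 + 2\right)} = - \frac{1}{3 \left(-1\right)} = \left(- \frac{1}{3}\right) \left(-1\right) = \frac{1}{3}$)
$W = - \frac{89}{3}$ ($W = \left(\left(-5\right) 4 - 10\right) + \frac{1}{3} = \left(-20 - 10\right) + \frac{1}{3} = -30 + \frac{1}{3} = - \frac{89}{3} \approx -29.667$)
$\left(W - \left(-9 + 5 \left(-5\right) 5\right)\right)^{2} = \left(- \frac{89}{3} - \left(-9 + 5 \left(-5\right) 5\right)\right)^{2} = \left(- \frac{89}{3} - \left(-9 - 125\right)\right)^{2} = \left(- \frac{89}{3} + \left(9 - -125\right)\right)^{2} = \left(- \frac{89}{3} + \left(9 + 125\right)\right)^{2} = \left(- \frac{89}{3} + 134\right)^{2} = \left(\frac{313}{3}\right)^{2} = \frac{97969}{9}$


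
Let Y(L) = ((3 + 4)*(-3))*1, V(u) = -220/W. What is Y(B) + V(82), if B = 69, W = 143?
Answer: -293/13 ≈ -22.538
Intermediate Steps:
V(u) = -20/13 (V(u) = -220/143 = -220*1/143 = -20/13)
Y(L) = -21 (Y(L) = (7*(-3))*1 = -21*1 = -21)
Y(B) + V(82) = -21 - 20/13 = -293/13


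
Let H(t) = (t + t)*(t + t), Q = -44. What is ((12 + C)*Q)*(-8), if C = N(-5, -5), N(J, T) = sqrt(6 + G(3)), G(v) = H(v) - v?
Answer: 4224 + 352*sqrt(39) ≈ 6422.2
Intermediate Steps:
H(t) = 4*t**2 (H(t) = (2*t)*(2*t) = 4*t**2)
G(v) = -v + 4*v**2 (G(v) = 4*v**2 - v = -v + 4*v**2)
N(J, T) = sqrt(39) (N(J, T) = sqrt(6 + 3*(-1 + 4*3)) = sqrt(6 + 3*(-1 + 12)) = sqrt(6 + 3*11) = sqrt(6 + 33) = sqrt(39))
C = sqrt(39) ≈ 6.2450
((12 + C)*Q)*(-8) = ((12 + sqrt(39))*(-44))*(-8) = (-528 - 44*sqrt(39))*(-8) = 4224 + 352*sqrt(39)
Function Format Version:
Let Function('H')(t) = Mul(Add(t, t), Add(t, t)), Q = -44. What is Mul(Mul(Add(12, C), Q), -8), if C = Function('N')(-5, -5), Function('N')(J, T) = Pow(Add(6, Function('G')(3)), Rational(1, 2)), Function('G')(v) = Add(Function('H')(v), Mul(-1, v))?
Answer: Add(4224, Mul(352, Pow(39, Rational(1, 2)))) ≈ 6422.2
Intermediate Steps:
Function('H')(t) = Mul(4, Pow(t, 2)) (Function('H')(t) = Mul(Mul(2, t), Mul(2, t)) = Mul(4, Pow(t, 2)))
Function('G')(v) = Add(Mul(-1, v), Mul(4, Pow(v, 2))) (Function('G')(v) = Add(Mul(4, Pow(v, 2)), Mul(-1, v)) = Add(Mul(-1, v), Mul(4, Pow(v, 2))))
Function('N')(J, T) = Pow(39, Rational(1, 2)) (Function('N')(J, T) = Pow(Add(6, Mul(3, Add(-1, Mul(4, 3)))), Rational(1, 2)) = Pow(Add(6, Mul(3, Add(-1, 12))), Rational(1, 2)) = Pow(Add(6, Mul(3, 11)), Rational(1, 2)) = Pow(Add(6, 33), Rational(1, 2)) = Pow(39, Rational(1, 2)))
C = Pow(39, Rational(1, 2)) ≈ 6.2450
Mul(Mul(Add(12, C), Q), -8) = Mul(Mul(Add(12, Pow(39, Rational(1, 2))), -44), -8) = Mul(Add(-528, Mul(-44, Pow(39, Rational(1, 2)))), -8) = Add(4224, Mul(352, Pow(39, Rational(1, 2))))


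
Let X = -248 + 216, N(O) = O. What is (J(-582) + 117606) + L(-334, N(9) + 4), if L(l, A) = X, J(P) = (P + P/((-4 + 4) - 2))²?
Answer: 202255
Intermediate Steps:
X = -32
J(P) = P²/4 (J(P) = (P + P/(0 - 2))² = (P + P/(-2))² = (P + P*(-½))² = (P - P/2)² = (P/2)² = P²/4)
L(l, A) = -32
(J(-582) + 117606) + L(-334, N(9) + 4) = ((¼)*(-582)² + 117606) - 32 = ((¼)*338724 + 117606) - 32 = (84681 + 117606) - 32 = 202287 - 32 = 202255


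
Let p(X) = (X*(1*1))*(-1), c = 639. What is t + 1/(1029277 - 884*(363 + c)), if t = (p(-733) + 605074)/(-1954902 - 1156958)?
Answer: -86935644903/446579916740 ≈ -0.19467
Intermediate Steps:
p(X) = -X (p(X) = (X*1)*(-1) = X*(-1) = -X)
t = -605807/3111860 (t = (-1*(-733) + 605074)/(-1954902 - 1156958) = (733 + 605074)/(-3111860) = 605807*(-1/3111860) = -605807/3111860 ≈ -0.19468)
t + 1/(1029277 - 884*(363 + c)) = -605807/3111860 + 1/(1029277 - 884*(363 + 639)) = -605807/3111860 + 1/(1029277 - 884*1002) = -605807/3111860 + 1/(1029277 - 885768) = -605807/3111860 + 1/143509 = -86935644903/446579916740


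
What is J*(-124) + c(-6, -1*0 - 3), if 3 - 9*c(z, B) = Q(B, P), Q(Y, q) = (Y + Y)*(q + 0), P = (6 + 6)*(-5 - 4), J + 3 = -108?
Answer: 41077/3 ≈ 13692.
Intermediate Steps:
J = -111 (J = -3 - 108 = -111)
P = -108 (P = 12*(-9) = -108)
Q(Y, q) = 2*Y*q (Q(Y, q) = (2*Y)*q = 2*Y*q)
c(z, B) = ⅓ + 24*B (c(z, B) = ⅓ - 2*B*(-108)/9 = ⅓ - (-24)*B = ⅓ + 24*B)
J*(-124) + c(-6, -1*0 - 3) = -111*(-124) + (⅓ + 24*(-1*0 - 3)) = 13764 + (⅓ + 24*(0 - 3)) = 13764 + (⅓ + 24*(-3)) = 13764 + (⅓ - 72) = 13764 - 215/3 = 41077/3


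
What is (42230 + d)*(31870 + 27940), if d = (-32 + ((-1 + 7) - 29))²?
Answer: 2706701550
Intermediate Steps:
d = 3025 (d = (-32 + (6 - 29))² = (-32 - 23)² = (-55)² = 3025)
(42230 + d)*(31870 + 27940) = (42230 + 3025)*(31870 + 27940) = 45255*59810 = 2706701550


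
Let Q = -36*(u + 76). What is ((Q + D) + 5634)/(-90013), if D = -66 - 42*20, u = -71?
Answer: -4548/90013 ≈ -0.050526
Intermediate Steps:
Q = -180 (Q = -36*(-71 + 76) = -36*5 = -180)
D = -906 (D = -66 - 840 = -906)
((Q + D) + 5634)/(-90013) = ((-180 - 906) + 5634)/(-90013) = (-1086 + 5634)*(-1/90013) = 4548*(-1/90013) = -4548/90013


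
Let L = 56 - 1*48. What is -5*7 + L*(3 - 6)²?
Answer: 37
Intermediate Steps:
L = 8 (L = 56 - 48 = 8)
-5*7 + L*(3 - 6)² = -5*7 + 8*(3 - 6)² = -35 + 8*(-3)² = -35 + 8*9 = -35 + 72 = 37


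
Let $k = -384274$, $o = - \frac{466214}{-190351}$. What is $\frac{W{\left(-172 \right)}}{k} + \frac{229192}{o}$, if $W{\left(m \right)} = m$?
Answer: $\frac{598739056876722}{6398354237} \approx 93577.0$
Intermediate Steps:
$o = \frac{66602}{27193}$ ($o = \left(-466214\right) \left(- \frac{1}{190351}\right) = \frac{66602}{27193} \approx 2.4492$)
$\frac{W{\left(-172 \right)}}{k} + \frac{229192}{o} = - \frac{172}{-384274} + \frac{229192}{\frac{66602}{27193}} = \left(-172\right) \left(- \frac{1}{384274}\right) + 229192 \cdot \frac{27193}{66602} = \frac{86}{192137} + \frac{3116209028}{33301} = \frac{598739056876722}{6398354237}$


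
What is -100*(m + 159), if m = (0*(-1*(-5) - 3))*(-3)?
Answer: -15900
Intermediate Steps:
m = 0 (m = (0*(5 - 3))*(-3) = (0*2)*(-3) = 0*(-3) = 0)
-100*(m + 159) = -100*(0 + 159) = -100*159 = -15900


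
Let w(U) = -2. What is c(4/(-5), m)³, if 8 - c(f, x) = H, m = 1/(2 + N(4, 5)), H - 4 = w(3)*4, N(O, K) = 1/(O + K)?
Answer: 1728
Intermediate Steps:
N(O, K) = 1/(K + O)
H = -4 (H = 4 - 2*4 = 4 - 8 = -4)
m = 9/19 (m = 1/(2 + 1/(5 + 4)) = 1/(2 + 1/9) = 1/(2 + ⅑) = 1/(19/9) = 9/19 ≈ 0.47368)
c(f, x) = 12 (c(f, x) = 8 - 1*(-4) = 8 + 4 = 12)
c(4/(-5), m)³ = 12³ = 1728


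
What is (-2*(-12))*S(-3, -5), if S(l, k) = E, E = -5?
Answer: -120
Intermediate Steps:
S(l, k) = -5
(-2*(-12))*S(-3, -5) = -2*(-12)*(-5) = 24*(-5) = -120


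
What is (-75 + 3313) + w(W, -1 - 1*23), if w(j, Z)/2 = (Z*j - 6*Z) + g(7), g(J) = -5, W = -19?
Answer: 4428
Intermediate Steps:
w(j, Z) = -10 - 12*Z + 2*Z*j (w(j, Z) = 2*((Z*j - 6*Z) - 5) = 2*((-6*Z + Z*j) - 5) = 2*(-5 - 6*Z + Z*j) = -10 - 12*Z + 2*Z*j)
(-75 + 3313) + w(W, -1 - 1*23) = (-75 + 3313) + (-10 - 12*(-1 - 1*23) + 2*(-1 - 1*23)*(-19)) = 3238 + (-10 - 12*(-1 - 23) + 2*(-1 - 23)*(-19)) = 3238 + (-10 - 12*(-24) + 2*(-24)*(-19)) = 3238 + (-10 + 288 + 912) = 3238 + 1190 = 4428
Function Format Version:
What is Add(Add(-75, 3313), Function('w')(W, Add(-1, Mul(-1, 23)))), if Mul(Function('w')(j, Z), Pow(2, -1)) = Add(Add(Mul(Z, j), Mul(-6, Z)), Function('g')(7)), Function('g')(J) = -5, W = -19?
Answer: 4428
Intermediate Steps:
Function('w')(j, Z) = Add(-10, Mul(-12, Z), Mul(2, Z, j)) (Function('w')(j, Z) = Mul(2, Add(Add(Mul(Z, j), Mul(-6, Z)), -5)) = Mul(2, Add(Add(Mul(-6, Z), Mul(Z, j)), -5)) = Mul(2, Add(-5, Mul(-6, Z), Mul(Z, j))) = Add(-10, Mul(-12, Z), Mul(2, Z, j)))
Add(Add(-75, 3313), Function('w')(W, Add(-1, Mul(-1, 23)))) = Add(Add(-75, 3313), Add(-10, Mul(-12, Add(-1, Mul(-1, 23))), Mul(2, Add(-1, Mul(-1, 23)), -19))) = Add(3238, Add(-10, Mul(-12, Add(-1, -23)), Mul(2, Add(-1, -23), -19))) = Add(3238, Add(-10, Mul(-12, -24), Mul(2, -24, -19))) = Add(3238, Add(-10, 288, 912)) = Add(3238, 1190) = 4428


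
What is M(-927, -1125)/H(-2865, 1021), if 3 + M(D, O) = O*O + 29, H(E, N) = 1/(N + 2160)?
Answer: 4026035831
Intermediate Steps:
H(E, N) = 1/(2160 + N)
M(D, O) = 26 + O² (M(D, O) = -3 + (O*O + 29) = -3 + (O² + 29) = -3 + (29 + O²) = 26 + O²)
M(-927, -1125)/H(-2865, 1021) = (26 + (-1125)²)/(1/(2160 + 1021)) = (26 + 1265625)/(1/3181) = 1265651/(1/3181) = 1265651*3181 = 4026035831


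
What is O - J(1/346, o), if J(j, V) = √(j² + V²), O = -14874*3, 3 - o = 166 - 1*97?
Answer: -44622 - √521482897/346 ≈ -44688.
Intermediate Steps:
o = -66 (o = 3 - (166 - 1*97) = 3 - (166 - 97) = 3 - 1*69 = 3 - 69 = -66)
O = -44622
J(j, V) = √(V² + j²)
O - J(1/346, o) = -44622 - √((-66)² + (1/346)²) = -44622 - √(4356 + (1/346)²) = -44622 - √(4356 + 1/119716) = -44622 - √(521482897/119716) = -44622 - √521482897/346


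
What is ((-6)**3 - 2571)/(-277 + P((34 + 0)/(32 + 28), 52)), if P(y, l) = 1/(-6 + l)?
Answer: 42734/4247 ≈ 10.062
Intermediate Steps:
((-6)**3 - 2571)/(-277 + P((34 + 0)/(32 + 28), 52)) = ((-6)**3 - 2571)/(-277 + 1/(-6 + 52)) = (-216 - 2571)/(-277 + 1/46) = -2787/(-277 + 1/46) = -2787/(-12741/46) = -2787*(-46/12741) = 42734/4247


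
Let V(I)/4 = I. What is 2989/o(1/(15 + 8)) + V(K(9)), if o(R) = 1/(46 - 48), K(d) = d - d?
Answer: -5978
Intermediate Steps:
K(d) = 0
V(I) = 4*I
o(R) = -½ (o(R) = 1/(-2) = -½)
2989/o(1/(15 + 8)) + V(K(9)) = 2989/(-½) + 4*0 = 2989*(-2) + 0 = -5978 + 0 = -5978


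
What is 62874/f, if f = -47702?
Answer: -31437/23851 ≈ -1.3181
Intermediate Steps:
62874/f = 62874/(-47702) = 62874*(-1/47702) = -31437/23851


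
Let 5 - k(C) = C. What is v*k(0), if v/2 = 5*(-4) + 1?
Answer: -190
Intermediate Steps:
k(C) = 5 - C
v = -38 (v = 2*(5*(-4) + 1) = 2*(-20 + 1) = 2*(-19) = -38)
v*k(0) = -38*(5 - 1*0) = -38*(5 + 0) = -38*5 = -190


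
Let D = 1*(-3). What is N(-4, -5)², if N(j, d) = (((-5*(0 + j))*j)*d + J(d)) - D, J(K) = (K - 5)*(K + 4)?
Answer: 170569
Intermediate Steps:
D = -3
J(K) = (-5 + K)*(4 + K)
N(j, d) = -17 + d² - d - 5*d*j² (N(j, d) = (((-5*(0 + j))*j)*d + (-20 + d² - d)) - 1*(-3) = (((-5*j)*j)*d + (-20 + d² - d)) + 3 = ((-5*j²)*d + (-20 + d² - d)) + 3 = (-5*d*j² + (-20 + d² - d)) + 3 = (-20 + d² - d - 5*d*j²) + 3 = -17 + d² - d - 5*d*j²)
N(-4, -5)² = (-17 + (-5)² - 1*(-5) - 5*(-5)*(-4)²)² = (-17 + 25 + 5 - 5*(-5)*16)² = (-17 + 25 + 5 + 400)² = 413² = 170569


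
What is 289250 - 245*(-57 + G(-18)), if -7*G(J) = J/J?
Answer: 303250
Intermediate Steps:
G(J) = -⅐ (G(J) = -J/(7*J) = -⅐*1 = -⅐)
289250 - 245*(-57 + G(-18)) = 289250 - 245*(-57 - ⅐) = 289250 - 245*(-400)/7 = 289250 - 1*(-14000) = 289250 + 14000 = 303250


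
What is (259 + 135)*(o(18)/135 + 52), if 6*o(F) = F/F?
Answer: 8297837/405 ≈ 20489.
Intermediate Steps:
o(F) = 1/6 (o(F) = (F/F)/6 = (1/6)*1 = 1/6)
(259 + 135)*(o(18)/135 + 52) = (259 + 135)*((1/6)/135 + 52) = 394*((1/6)*(1/135) + 52) = 394*(1/810 + 52) = 394*(42121/810) = 8297837/405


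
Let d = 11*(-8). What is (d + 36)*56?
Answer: -2912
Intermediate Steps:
d = -88
(d + 36)*56 = (-88 + 36)*56 = -52*56 = -2912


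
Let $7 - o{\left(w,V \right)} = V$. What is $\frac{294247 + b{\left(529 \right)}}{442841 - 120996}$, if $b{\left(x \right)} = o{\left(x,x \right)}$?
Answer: $\frac{58745}{64369} \approx 0.91263$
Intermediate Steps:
$o{\left(w,V \right)} = 7 - V$
$b{\left(x \right)} = 7 - x$
$\frac{294247 + b{\left(529 \right)}}{442841 - 120996} = \frac{294247 + \left(7 - 529\right)}{442841 - 120996} = \frac{294247 + \left(7 - 529\right)}{321845} = \left(294247 - 522\right) \frac{1}{321845} = 293725 \cdot \frac{1}{321845} = \frac{58745}{64369}$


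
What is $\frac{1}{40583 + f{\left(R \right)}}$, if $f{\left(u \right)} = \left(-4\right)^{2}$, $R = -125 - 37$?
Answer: $\frac{1}{40599} \approx 2.4631 \cdot 10^{-5}$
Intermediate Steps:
$R = -162$
$f{\left(u \right)} = 16$
$\frac{1}{40583 + f{\left(R \right)}} = \frac{1}{40583 + 16} = \frac{1}{40599}$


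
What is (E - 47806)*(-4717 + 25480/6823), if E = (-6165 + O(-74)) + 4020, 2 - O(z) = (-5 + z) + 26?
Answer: 1604586054456/6823 ≈ 2.3517e+8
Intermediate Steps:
O(z) = -19 - z (O(z) = 2 - ((-5 + z) + 26) = 2 - (21 + z) = 2 + (-21 - z) = -19 - z)
E = -2090 (E = (-6165 + (-19 - 1*(-74))) + 4020 = (-6165 + (-19 + 74)) + 4020 = (-6165 + 55) + 4020 = -6110 + 4020 = -2090)
(E - 47806)*(-4717 + 25480/6823) = (-2090 - 47806)*(-4717 + 25480/6823) = -49896*(-4717 + 25480*(1/6823)) = -49896*(-4717 + 25480/6823) = -49896*(-32158611/6823) = 1604586054456/6823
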